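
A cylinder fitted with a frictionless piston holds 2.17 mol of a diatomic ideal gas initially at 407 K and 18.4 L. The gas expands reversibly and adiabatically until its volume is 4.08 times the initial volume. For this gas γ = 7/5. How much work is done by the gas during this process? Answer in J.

7900 J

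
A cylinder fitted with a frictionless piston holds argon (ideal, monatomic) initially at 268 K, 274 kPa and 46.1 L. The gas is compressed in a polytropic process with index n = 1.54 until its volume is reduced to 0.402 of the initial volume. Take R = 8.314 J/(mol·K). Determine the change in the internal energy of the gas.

12000 J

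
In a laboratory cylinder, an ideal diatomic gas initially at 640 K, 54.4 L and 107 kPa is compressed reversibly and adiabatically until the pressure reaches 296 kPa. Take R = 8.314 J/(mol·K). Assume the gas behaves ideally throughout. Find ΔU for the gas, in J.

n = P₁V₁/(RT₁) = 107×54.4/(8.314×640) = 1.09 mol.
Adiabatic: T₂/T₁ = (P₂/P₁)^((γ−1)/γ) ⇒ T₂ = 640×(2.77)^0.286 = 856 K; V₂ = 26.3 L.
For an ideal gas ΔU = nCvΔT with Cv = (5/2)R = 20.8 J/(mol·K).
ΔU = 1.09×20.8×(856−640) = 4910 J.

4910 J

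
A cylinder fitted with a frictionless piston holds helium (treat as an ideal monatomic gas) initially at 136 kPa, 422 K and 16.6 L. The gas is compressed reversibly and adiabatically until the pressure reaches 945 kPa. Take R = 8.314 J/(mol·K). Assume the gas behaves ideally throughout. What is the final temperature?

Adiabatic: T₂/T₁ = (P₂/P₁)^((γ−1)/γ) ⇒ T₂ = 422×(6.95)^0.400 = 916 K; V₂ = 5.19 L.

916 K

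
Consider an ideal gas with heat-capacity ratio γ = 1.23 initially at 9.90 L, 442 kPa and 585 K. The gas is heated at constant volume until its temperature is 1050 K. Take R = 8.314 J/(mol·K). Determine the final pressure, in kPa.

793 kPa

Isochoric: V stays 9.90 L; P/T = const ⇒ T₂ = 1050 K, P₂ = 793 kPa.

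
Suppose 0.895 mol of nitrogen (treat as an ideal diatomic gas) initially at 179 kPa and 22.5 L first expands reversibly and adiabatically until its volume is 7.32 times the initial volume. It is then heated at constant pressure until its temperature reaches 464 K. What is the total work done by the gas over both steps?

7160 J

T₁ = P₁V₁/(nR) = 179×22.5/(0.895×8.314) = 541 K.
Step 1 — Adiabatic: TV^(γ−1) = const ⇒ T₂ = 541×(0.137)^0.400 = 244 K; PV^γ = const ⇒ P₂ = 11.0 kPa.
ΔU = nCvΔT = 0.895×20.8×(244−541) = -5530 J.
Q = 0 for an adiabatic process, so W = −ΔU = 5530 J.
State after step 1: P = 11.0 kPa, V = 165 L, T = 244 K.
Step 2 — Isobaric: P stays 11.0 kPa; V/T = const ⇒ T₂ = 464 K, V₂ = 313 L.
W = PΔV = 11.0×(313−165) kPa·L = 1640 J.
ΔU = nCvΔT = 0.895×20.8×(464−244) = 4090 J.
Q = ΔU + W = nCpΔT = 5730 J.
Net over both steps: W = 7160 J, Q = 5730 J, ΔU = -1440 J.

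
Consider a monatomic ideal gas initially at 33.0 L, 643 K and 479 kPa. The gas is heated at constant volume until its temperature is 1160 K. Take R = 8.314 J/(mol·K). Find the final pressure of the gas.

864 kPa

Isochoric: V stays 33.0 L; P/T = const ⇒ T₂ = 1160 K, P₂ = 864 kPa.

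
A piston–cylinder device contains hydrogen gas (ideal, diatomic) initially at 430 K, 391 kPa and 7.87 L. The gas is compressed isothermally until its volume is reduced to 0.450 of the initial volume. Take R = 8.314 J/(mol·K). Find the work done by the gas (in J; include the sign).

-2460 J

n = P₁V₁/(RT₁) = 391×7.87/(8.314×430) = 0.861 mol.
Isothermal: T stays 430 K; PV = const ⇒ V₂ = 3.54 L, P₂ = 869 kPa.
W = nRT ln(V₂/V₁) = 0.861×8.314×430×ln(0.450) = -2460 J.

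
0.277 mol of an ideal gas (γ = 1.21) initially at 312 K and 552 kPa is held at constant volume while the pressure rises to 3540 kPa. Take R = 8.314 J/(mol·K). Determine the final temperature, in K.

V₁ = nRT₁/P₁ = 0.277×8.314×312/552 = 1.30 L.
Isochoric: V stays 1.30 L; P/T = const ⇒ T₂ = 2000 K, P₂ = 3540 kPa.

2000 K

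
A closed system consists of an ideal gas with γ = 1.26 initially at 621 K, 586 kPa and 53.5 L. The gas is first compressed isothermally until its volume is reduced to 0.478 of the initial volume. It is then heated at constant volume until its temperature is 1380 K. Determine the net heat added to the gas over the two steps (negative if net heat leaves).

124000 J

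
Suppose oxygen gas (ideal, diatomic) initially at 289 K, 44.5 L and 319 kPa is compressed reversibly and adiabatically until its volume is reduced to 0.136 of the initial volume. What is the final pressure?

Adiabatic: TV^(γ−1) = const ⇒ T₂ = 289×(7.35)^0.400 = 642 K; PV^γ = const ⇒ P₂ = 5210 kPa.

5210 kPa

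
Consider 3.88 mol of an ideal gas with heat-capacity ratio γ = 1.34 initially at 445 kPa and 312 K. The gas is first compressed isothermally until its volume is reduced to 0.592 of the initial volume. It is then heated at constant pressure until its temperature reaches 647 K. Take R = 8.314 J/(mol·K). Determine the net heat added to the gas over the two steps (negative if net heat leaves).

V₁ = nRT₁/P₁ = 3.88×8.314×312/445 = 22.6 L.
Step 1 — Isothermal: T stays 312 K; PV = const ⇒ V₂ = 13.4 L, P₂ = 752 kPa.
ΔU = 0 (ideal gas, T constant).
W = nRT ln(V₂/V₁) = 3.88×8.314×312×ln(0.592) = -5280 J.
Q = ΔU + W = -5280 J.
State after step 1: P = 752 kPa, V = 13.4 L, T = 312 K.
Step 2 — Isobaric: P stays 752 kPa; V/T = const ⇒ T₂ = 647 K, V₂ = 27.8 L.
W = PΔV = 752×(27.8−13.4) kPa·L = 10800 J.
ΔU = nCvΔT = 3.88×24.5×(647−312) = 31800 J.
Q = ΔU + W = nCpΔT = 42600 J.
Net over both steps: W = 5530 J, Q = 37300 J, ΔU = 31800 J.

37300 J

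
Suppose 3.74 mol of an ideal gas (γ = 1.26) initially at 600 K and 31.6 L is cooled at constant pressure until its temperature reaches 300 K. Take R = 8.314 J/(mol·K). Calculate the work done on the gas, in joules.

P₁ = nRT₁/V₁ = 3.74×8.314×600/31.6 = 590 kPa.
Isobaric: P stays 590 kPa; V/T = const ⇒ T₂ = 300 K, V₂ = 15.8 L.
W = PΔV = 590×(15.8−31.6) kPa·L = -9330 J.
Work done on the gas = −W_by = 9330 J.

9330 J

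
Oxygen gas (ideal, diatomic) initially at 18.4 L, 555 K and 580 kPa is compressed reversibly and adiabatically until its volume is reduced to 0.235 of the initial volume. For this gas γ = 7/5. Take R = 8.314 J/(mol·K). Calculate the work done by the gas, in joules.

-20900 J

n = P₁V₁/(RT₁) = 580×18.4/(8.314×555) = 2.31 mol.
Adiabatic: TV^(γ−1) = const ⇒ T₂ = 555×(4.26)^0.400 = 991 K; PV^γ = const ⇒ P₂ = 4400 kPa.
ΔU = nCvΔT = 2.31×20.8×(991−555) = 20900 J.
Q = 0 for an adiabatic process, so W = −ΔU = -20900 J.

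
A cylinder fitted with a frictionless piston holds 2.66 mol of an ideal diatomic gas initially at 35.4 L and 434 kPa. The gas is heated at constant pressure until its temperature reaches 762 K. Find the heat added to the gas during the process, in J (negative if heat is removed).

5210 J

T₁ = P₁V₁/(nR) = 434×35.4/(2.66×8.314) = 695 K.
Isobaric: P stays 434 kPa; V/T = const ⇒ T₂ = 762 K, V₂ = 38.8 L.
W = PΔV = 434×(38.8−35.4) kPa·L = 1490 J.
ΔU = nCvΔT = 2.66×20.8×(762−695) = 3720 J.
Q = ΔU + W = nCpΔT = 5210 J.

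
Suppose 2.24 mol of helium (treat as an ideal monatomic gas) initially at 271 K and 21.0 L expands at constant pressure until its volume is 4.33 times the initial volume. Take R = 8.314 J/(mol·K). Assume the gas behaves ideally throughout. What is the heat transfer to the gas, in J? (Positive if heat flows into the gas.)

42000 J

P₁ = nRT₁/V₁ = 2.24×8.314×271/21.0 = 240 kPa.
Isobaric: P stays 240 kPa; V/T = const ⇒ T₂ = 1170 K, V₂ = 90.9 L.
W = PΔV = 240×(90.9−21.0) kPa·L = 16800 J.
ΔU = nCvΔT = 2.24×12.5×(1170−271) = 25200 J.
Q = ΔU + W = nCpΔT = 42000 J.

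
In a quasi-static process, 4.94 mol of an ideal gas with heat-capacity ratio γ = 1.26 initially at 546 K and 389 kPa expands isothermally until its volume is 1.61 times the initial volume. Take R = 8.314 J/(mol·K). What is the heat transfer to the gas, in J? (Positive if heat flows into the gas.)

V₁ = nRT₁/P₁ = 4.94×8.314×546/389 = 57.6 L.
Isothermal: T stays 546 K; PV = const ⇒ V₂ = 92.8 L, P₂ = 242 kPa.
ΔU = 0 (ideal gas, T constant).
W = nRT ln(V₂/V₁) = 4.94×8.314×546×ln(1.61) = 10700 J.
Q = ΔU + W = 10700 J.

10700 J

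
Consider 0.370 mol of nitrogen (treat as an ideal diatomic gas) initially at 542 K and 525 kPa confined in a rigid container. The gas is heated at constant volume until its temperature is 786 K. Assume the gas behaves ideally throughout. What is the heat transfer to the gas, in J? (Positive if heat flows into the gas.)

V₁ = nRT₁/P₁ = 0.370×8.314×542/525 = 3.18 L.
Isochoric: V stays 3.18 L; P/T = const ⇒ T₂ = 786 K, P₂ = 761 kPa.
W = 0 (no volume change).
ΔU = nCvΔT = 0.370×20.8×(786−542) = 1880 J.
Q = ΔU = 1880 J.

1880 J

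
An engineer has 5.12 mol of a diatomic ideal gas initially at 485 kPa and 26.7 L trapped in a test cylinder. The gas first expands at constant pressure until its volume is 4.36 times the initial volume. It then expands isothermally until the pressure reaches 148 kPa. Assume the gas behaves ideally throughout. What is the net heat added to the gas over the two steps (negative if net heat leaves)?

219000 J

T₁ = P₁V₁/(nR) = 485×26.7/(5.12×8.314) = 304 K.
Step 1 — Isobaric: P stays 485 kPa; V/T = const ⇒ T₂ = 1330 K, V₂ = 116 L.
W = PΔV = 485×(116−26.7) kPa·L = 43500 J.
ΔU = nCvΔT = 5.12×20.8×(1330−304) = 109000 J.
Q = ΔU + W = nCpΔT = 152000 J.
State after step 1: P = 485 kPa, V = 116 L, T = 1330 K.
Step 2 — Isothermal: T stays 1330 K; PV = const ⇒ V₂ = 381 L, P₂ = 148 kPa.
ΔU = 0 (ideal gas, T constant).
W = nRT ln(V₂/V₁) = 5.12×8.314×1330×ln(3.28) = 67000 J.
Q = ΔU + W = 67000 J.
Net over both steps: W = 111000 J, Q = 219000 J, ΔU = 109000 J.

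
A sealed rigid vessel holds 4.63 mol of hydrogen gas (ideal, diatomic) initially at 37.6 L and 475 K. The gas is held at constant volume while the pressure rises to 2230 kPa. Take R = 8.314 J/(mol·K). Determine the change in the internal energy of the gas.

164000 J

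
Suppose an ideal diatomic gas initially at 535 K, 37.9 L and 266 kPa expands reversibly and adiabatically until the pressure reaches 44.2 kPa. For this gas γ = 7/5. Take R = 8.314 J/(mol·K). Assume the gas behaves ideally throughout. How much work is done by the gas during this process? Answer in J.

10100 J

n = P₁V₁/(RT₁) = 266×37.9/(8.314×535) = 2.27 mol.
Adiabatic: T₂/T₁ = (P₂/P₁)^((γ−1)/γ) ⇒ T₂ = 535×(0.166)^0.286 = 320 K; V₂ = 137 L.
ΔU = nCvΔT = 2.27×20.8×(320−535) = -10100 J.
Q = 0 for an adiabatic process, so W = −ΔU = 10100 J.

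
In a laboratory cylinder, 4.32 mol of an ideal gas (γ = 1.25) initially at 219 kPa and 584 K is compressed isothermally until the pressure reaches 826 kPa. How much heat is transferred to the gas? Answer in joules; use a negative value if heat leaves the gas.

-27800 J

V₁ = nRT₁/P₁ = 4.32×8.314×584/219 = 95.8 L.
Isothermal: T stays 584 K; PV = const ⇒ V₂ = 25.4 L, P₂ = 826 kPa.
ΔU = 0 (ideal gas, T constant).
W = nRT ln(V₂/V₁) = 4.32×8.314×584×ln(0.265) = -27800 J.
Q = ΔU + W = -27800 J.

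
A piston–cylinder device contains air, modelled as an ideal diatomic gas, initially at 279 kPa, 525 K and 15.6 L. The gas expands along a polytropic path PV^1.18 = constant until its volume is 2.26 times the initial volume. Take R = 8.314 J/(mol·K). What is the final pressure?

107 kPa

Polytropic n=1.18: T₂ = T₁(V₁/V₂)^(n−1) = 525×(0.442)^0.18 = 453 K; P₂ = P₁(V₁/V₂)^n = 107 kPa.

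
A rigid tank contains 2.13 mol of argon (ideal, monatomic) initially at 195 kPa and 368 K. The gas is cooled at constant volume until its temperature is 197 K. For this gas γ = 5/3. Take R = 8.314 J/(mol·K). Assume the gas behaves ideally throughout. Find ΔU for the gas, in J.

V₁ = nRT₁/P₁ = 2.13×8.314×368/195 = 33.4 L.
Isochoric: V stays 33.4 L; P/T = const ⇒ T₂ = 197 K, P₂ = 104 kPa.
For an ideal gas ΔU = nCvΔT with Cv = (3/2)R = 12.5 J/(mol·K).
ΔU = 2.13×12.5×(197−368) = -4540 J.

-4540 J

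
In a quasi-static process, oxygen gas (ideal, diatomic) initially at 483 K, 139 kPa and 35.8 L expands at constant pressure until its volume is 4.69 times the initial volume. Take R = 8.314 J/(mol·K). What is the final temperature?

Isobaric: P stays 139 kPa; V/T = const ⇒ T₂ = 2270 K, V₂ = 168 L.

2270 K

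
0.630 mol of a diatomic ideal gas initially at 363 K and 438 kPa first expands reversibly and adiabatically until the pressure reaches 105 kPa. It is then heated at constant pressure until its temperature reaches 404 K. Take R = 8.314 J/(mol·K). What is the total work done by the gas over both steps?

2440 J

V₁ = nRT₁/P₁ = 0.630×8.314×363/438 = 4.34 L.
Step 1 — Adiabatic: T₂/T₁ = (P₂/P₁)^((γ−1)/γ) ⇒ T₂ = 363×(0.240)^0.286 = 241 K; V₂ = 12.0 L.
ΔU = nCvΔT = 0.630×20.8×(241−363) = -1590 J.
Q = 0 for an adiabatic process, so W = −ΔU = 1590 J.
State after step 1: P = 105 kPa, V = 12.0 L, T = 241 K.
Step 2 — Isobaric: P stays 105 kPa; V/T = const ⇒ T₂ = 404 K, V₂ = 20.2 L.
W = PΔV = 105×(20.2−12.0) kPa·L = 852 J.
ΔU = nCvΔT = 0.630×20.8×(404−241) = 2130 J.
Q = ΔU + W = nCpΔT = 2980 J.
Net over both steps: W = 2440 J, Q = 2980 J, ΔU = 537 J.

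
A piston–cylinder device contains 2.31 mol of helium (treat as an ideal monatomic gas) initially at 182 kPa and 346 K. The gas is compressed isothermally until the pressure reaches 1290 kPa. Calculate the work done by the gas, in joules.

V₁ = nRT₁/P₁ = 2.31×8.314×346/182 = 36.5 L.
Isothermal: T stays 346 K; PV = const ⇒ V₂ = 5.15 L, P₂ = 1290 kPa.
W = nRT ln(V₂/V₁) = 2.31×8.314×346×ln(0.141) = -13000 J.

-13000 J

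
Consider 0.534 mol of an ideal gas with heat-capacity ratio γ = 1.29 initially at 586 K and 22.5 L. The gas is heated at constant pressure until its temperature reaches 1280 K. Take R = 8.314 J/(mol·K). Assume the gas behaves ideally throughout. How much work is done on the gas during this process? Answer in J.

-3080 J

P₁ = nRT₁/V₁ = 0.534×8.314×586/22.5 = 116 kPa.
Isobaric: P stays 116 kPa; V/T = const ⇒ T₂ = 1280 K, V₂ = 49.1 L.
W = PΔV = 116×(49.1−22.5) kPa·L = 3080 J.
Work done on the gas = −W_by = -3080 J.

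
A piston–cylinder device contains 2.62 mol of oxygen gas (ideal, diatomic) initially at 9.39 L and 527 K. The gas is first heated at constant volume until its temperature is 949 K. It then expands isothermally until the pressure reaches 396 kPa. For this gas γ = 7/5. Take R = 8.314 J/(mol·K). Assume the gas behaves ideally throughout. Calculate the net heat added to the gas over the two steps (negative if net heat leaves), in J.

58400 J

P₁ = nRT₁/V₁ = 2.62×8.314×527/9.39 = 1220 kPa.
Step 1 — Isochoric: V stays 9.39 L; P/T = const ⇒ T₂ = 949 K, P₂ = 2200 kPa.
W = 0 (no volume change).
ΔU = nCvΔT = 2.62×20.8×(949−527) = 23000 J.
Q = ΔU = 23000 J.
State after step 1: P = 2200 kPa, V = 9.39 L, T = 949 K.
Step 2 — Isothermal: T stays 949 K; PV = const ⇒ V₂ = 52.2 L, P₂ = 396 kPa.
ΔU = 0 (ideal gas, T constant).
W = nRT ln(V₂/V₁) = 2.62×8.314×949×ln(5.56) = 35500 J.
Q = ΔU + W = 35500 J.
Net over both steps: W = 35500 J, Q = 58400 J, ΔU = 23000 J.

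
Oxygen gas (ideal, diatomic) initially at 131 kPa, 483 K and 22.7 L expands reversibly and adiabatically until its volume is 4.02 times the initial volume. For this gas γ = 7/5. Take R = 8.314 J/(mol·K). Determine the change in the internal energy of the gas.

-3170 J

n = P₁V₁/(RT₁) = 131×22.7/(8.314×483) = 0.741 mol.
Adiabatic: TV^(γ−1) = const ⇒ T₂ = 483×(0.249)^0.400 = 277 K; PV^γ = const ⇒ P₂ = 18.7 kPa.
For an ideal gas ΔU = nCvΔT with Cv = (5/2)R = 20.8 J/(mol·K).
ΔU = 0.741×20.8×(277−483) = -3170 J.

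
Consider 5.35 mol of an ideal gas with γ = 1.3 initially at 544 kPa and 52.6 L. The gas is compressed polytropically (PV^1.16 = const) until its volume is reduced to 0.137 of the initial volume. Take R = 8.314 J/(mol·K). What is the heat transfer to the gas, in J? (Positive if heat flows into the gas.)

-31200 J

T₁ = P₁V₁/(nR) = 544×52.6/(5.35×8.314) = 643 K.
Polytropic n=1.16: T₂ = T₁(V₁/V₂)^(n−1) = 643×(7.30)^0.16 = 884 K; P₂ = P₁(V₁/V₂)^n = 5460 kPa.
W = (P₁V₁−P₂V₂)/(n−1) = (544×52.6−5460×7.21)/0.16 = -67000 J.
ΔU = nCvΔT = 5.35×27.7×(884−643) = 35700 J.
Q = ΔU + W = -31200 J.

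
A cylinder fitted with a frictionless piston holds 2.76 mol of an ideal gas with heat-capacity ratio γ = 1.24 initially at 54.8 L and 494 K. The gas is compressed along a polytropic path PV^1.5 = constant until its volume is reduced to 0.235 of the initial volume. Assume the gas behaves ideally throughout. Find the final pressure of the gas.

1820 kPa

P₁ = nRT₁/V₁ = 2.76×8.314×494/54.8 = 207 kPa.
Polytropic n=1.5: T₂ = T₁(V₁/V₂)^(n−1) = 494×(4.26)^0.50 = 1020 K; P₂ = P₁(V₁/V₂)^n = 1820 kPa.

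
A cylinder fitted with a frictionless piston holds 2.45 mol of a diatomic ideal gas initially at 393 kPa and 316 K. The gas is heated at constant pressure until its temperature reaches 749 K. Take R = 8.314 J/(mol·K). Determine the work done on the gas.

-8820 J

V₁ = nRT₁/P₁ = 2.45×8.314×316/393 = 16.4 L.
Isobaric: P stays 393 kPa; V/T = const ⇒ T₂ = 749 K, V₂ = 38.8 L.
W = PΔV = 393×(38.8−16.4) kPa·L = 8820 J.
Work done on the gas = −W_by = -8820 J.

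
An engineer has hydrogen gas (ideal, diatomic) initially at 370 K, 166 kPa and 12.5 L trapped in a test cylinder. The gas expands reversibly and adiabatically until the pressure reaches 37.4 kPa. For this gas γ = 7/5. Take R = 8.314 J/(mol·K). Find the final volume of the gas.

Adiabatic: T₂/T₁ = (P₂/P₁)^((γ−1)/γ) ⇒ T₂ = 370×(0.225)^0.286 = 242 K; V₂ = 36.2 L.

36.2 L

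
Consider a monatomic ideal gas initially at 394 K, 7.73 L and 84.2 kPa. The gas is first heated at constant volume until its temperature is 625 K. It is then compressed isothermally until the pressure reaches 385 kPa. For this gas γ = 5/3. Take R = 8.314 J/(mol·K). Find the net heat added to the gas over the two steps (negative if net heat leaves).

n = P₁V₁/(RT₁) = 84.2×7.73/(8.314×394) = 0.199 mol.
Step 1 — Isochoric: V stays 7.73 L; P/T = const ⇒ T₂ = 625 K, P₂ = 134 kPa.
W = 0 (no volume change).
ΔU = nCvΔT = 0.199×12.5×(625−394) = 572 J.
Q = ΔU = 572 J.
State after step 1: P = 134 kPa, V = 7.73 L, T = 625 K.
Step 2 — Isothermal: T stays 625 K; PV = const ⇒ V₂ = 2.68 L, P₂ = 385 kPa.
ΔU = 0 (ideal gas, T constant).
W = nRT ln(V₂/V₁) = 0.199×8.314×625×ln(0.347) = -1090 J.
Q = ΔU + W = -1090 J.
Net over both steps: W = -1090 J, Q = -521 J, ΔU = 572 J.

-521 J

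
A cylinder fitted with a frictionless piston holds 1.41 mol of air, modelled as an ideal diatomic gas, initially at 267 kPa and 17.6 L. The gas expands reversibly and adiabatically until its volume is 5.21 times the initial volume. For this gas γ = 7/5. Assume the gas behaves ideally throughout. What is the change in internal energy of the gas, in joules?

T₁ = P₁V₁/(nR) = 267×17.6/(1.41×8.314) = 401 K.
Adiabatic: TV^(γ−1) = const ⇒ T₂ = 401×(0.192)^0.400 = 207 K; PV^γ = const ⇒ P₂ = 26.5 kPa.
For an ideal gas ΔU = nCvΔT with Cv = (5/2)R = 20.8 J/(mol·K).
ΔU = 1.41×20.8×(207−401) = -5680 J.

-5680 J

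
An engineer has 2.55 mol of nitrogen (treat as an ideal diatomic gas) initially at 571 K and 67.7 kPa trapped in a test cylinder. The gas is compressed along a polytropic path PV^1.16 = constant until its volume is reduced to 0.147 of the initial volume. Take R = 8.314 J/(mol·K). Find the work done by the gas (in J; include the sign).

-27200 J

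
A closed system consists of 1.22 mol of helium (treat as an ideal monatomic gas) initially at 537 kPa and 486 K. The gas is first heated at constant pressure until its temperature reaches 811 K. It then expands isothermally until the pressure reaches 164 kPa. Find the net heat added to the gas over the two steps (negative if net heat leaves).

18000 J

V₁ = nRT₁/P₁ = 1.22×8.314×486/537 = 9.18 L.
Step 1 — Isobaric: P stays 537 kPa; V/T = const ⇒ T₂ = 811 K, V₂ = 15.3 L.
W = PΔV = 537×(15.3−9.18) kPa·L = 3300 J.
ΔU = nCvΔT = 1.22×12.5×(811−486) = 4940 J.
Q = ΔU + W = nCpΔT = 8240 J.
State after step 1: P = 537 kPa, V = 15.3 L, T = 811 K.
Step 2 — Isothermal: T stays 811 K; PV = const ⇒ V₂ = 50.2 L, P₂ = 164 kPa.
ΔU = 0 (ideal gas, T constant).
W = nRT ln(V₂/V₁) = 1.22×8.314×811×ln(3.27) = 9760 J.
Q = ΔU + W = 9760 J.
Net over both steps: W = 13100 J, Q = 18000 J, ΔU = 4940 J.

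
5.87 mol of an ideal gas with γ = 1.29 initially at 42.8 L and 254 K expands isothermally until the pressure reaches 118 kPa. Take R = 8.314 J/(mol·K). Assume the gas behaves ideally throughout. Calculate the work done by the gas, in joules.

P₁ = nRT₁/V₁ = 5.87×8.314×254/42.8 = 290 kPa.
Isothermal: T stays 254 K; PV = const ⇒ V₂ = 105 L, P₂ = 118 kPa.
W = nRT ln(V₂/V₁) = 5.87×8.314×254×ln(2.45) = 11100 J.

11100 J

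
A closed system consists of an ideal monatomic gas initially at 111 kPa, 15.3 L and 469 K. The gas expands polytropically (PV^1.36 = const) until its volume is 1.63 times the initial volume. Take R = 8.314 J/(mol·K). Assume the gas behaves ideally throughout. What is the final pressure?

57.1 kPa

Polytropic n=1.36: T₂ = T₁(V₁/V₂)^(n−1) = 469×(0.613)^0.36 = 393 K; P₂ = P₁(V₁/V₂)^n = 57.1 kPa.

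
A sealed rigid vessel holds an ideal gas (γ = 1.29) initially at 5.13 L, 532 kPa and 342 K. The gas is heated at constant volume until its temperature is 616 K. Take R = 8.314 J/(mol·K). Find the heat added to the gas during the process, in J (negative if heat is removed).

n = P₁V₁/(RT₁) = 532×5.13/(8.314×342) = 0.960 mol.
Isochoric: V stays 5.13 L; P/T = const ⇒ T₂ = 616 K, P₂ = 958 kPa.
W = 0 (no volume change).
ΔU = nCvΔT = 0.960×28.7×(616−342) = 7540 J.
Q = ΔU = 7540 J.

7540 J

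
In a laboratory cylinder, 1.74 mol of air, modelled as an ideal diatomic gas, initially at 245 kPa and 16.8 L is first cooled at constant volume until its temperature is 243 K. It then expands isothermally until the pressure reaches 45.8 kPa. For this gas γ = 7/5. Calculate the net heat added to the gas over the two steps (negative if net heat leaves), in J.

T₁ = P₁V₁/(nR) = 245×16.8/(1.74×8.314) = 285 K.
Step 1 — Isochoric: V stays 16.8 L; P/T = const ⇒ T₂ = 243 K, P₂ = 209 kPa.
W = 0 (no volume change).
ΔU = nCvΔT = 1.74×20.8×(243−285) = -1500 J.
Q = ΔU = -1500 J.
State after step 1: P = 209 kPa, V = 16.8 L, T = 243 K.
Step 2 — Isothermal: T stays 243 K; PV = const ⇒ V₂ = 76.8 L, P₂ = 45.8 kPa.
ΔU = 0 (ideal gas, T constant).
W = nRT ln(V₂/V₁) = 1.74×8.314×243×ln(4.57) = 5340 J.
Q = ΔU + W = 5340 J.
Net over both steps: W = 5340 J, Q = 3840 J, ΔU = -1500 J.

3840 J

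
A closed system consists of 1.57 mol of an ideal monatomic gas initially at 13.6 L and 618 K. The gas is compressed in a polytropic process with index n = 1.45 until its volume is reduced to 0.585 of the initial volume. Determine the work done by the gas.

P₁ = nRT₁/V₁ = 1.57×8.314×618/13.6 = 593 kPa.
Polytropic n=1.45: T₂ = T₁(V₁/V₂)^(n−1) = 618×(1.71)^0.45 = 787 K; P₂ = P₁(V₁/V₂)^n = 1290 kPa.
W = (P₁V₁−P₂V₂)/(n−1) = (593×13.6−1290×7.96)/0.45 = -4890 J.

-4890 J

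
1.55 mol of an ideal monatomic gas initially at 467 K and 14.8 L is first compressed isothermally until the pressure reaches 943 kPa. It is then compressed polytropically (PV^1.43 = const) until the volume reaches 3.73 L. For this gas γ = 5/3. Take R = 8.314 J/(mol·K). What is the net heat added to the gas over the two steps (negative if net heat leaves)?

P₁ = nRT₁/V₁ = 1.55×8.314×467/14.8 = 407 kPa.
Step 1 — Isothermal: T stays 467 K; PV = const ⇒ V₂ = 6.38 L, P₂ = 943 kPa.
ΔU = 0 (ideal gas, T constant).
W = nRT ln(V₂/V₁) = 1.55×8.314×467×ln(0.431) = -5060 J.
Q = ΔU + W = -5060 J.
State after step 1: P = 943 kPa, V = 6.38 L, T = 467 K.
Step 2 — Polytropic n=1.43: T₂ = T₁(V₁/V₂)^(n−1) = 467×(1.71)^0.43 = 588 K; P₂ = P₁(V₁/V₂)^n = 2030 kPa.
W = (P₁V₁−P₂V₂)/(n−1) = (943×6.38−2030×3.73)/0.43 = -3640 J.
ΔU = nCvΔT = 1.55×12.5×(588−467) = 2350 J.
Q = ΔU + W = -1290 J.
Net over both steps: W = -8700 J, Q = -6350 J, ΔU = 2350 J.

-6350 J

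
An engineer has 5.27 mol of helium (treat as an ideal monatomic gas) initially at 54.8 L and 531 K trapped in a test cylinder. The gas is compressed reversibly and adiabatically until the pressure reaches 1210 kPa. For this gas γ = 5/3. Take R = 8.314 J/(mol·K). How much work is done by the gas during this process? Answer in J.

P₁ = nRT₁/V₁ = 5.27×8.314×531/54.8 = 425 kPa.
Adiabatic: T₂/T₁ = (P₂/P₁)^((γ−1)/γ) ⇒ T₂ = 531×(2.85)^0.400 = 807 K; V₂ = 29.2 L.
ΔU = nCvΔT = 5.27×12.5×(807−531) = 18200 J.
Q = 0 for an adiabatic process, so W = −ΔU = -18200 J.

-18200 J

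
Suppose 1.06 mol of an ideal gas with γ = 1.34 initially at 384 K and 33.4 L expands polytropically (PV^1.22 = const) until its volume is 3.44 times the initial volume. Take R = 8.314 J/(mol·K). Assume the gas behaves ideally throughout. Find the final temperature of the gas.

293 K

P₁ = nRT₁/V₁ = 1.06×8.314×384/33.4 = 101 kPa.
Polytropic n=1.22: T₂ = T₁(V₁/V₂)^(n−1) = 384×(0.291)^0.22 = 293 K; P₂ = P₁(V₁/V₂)^n = 22.4 kPa.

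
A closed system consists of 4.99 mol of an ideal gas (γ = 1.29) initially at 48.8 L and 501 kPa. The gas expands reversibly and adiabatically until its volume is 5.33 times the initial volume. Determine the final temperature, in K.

363 K

T₁ = P₁V₁/(nR) = 501×48.8/(4.99×8.314) = 589 K.
Adiabatic: TV^(γ−1) = const ⇒ T₂ = 589×(0.188)^0.290 = 363 K; PV^γ = const ⇒ P₂ = 57.9 kPa.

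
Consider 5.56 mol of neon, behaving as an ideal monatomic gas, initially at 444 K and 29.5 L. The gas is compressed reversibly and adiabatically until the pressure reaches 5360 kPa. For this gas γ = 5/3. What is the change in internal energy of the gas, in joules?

38900 J

P₁ = nRT₁/V₁ = 5.56×8.314×444/29.5 = 696 kPa.
Adiabatic: T₂/T₁ = (P₂/P₁)^((γ−1)/γ) ⇒ T₂ = 444×(7.70)^0.400 = 1000 K; V₂ = 8.67 L.
For an ideal gas ΔU = nCvΔT with Cv = (3/2)R = 12.5 J/(mol·K).
ΔU = 5.56×12.5×(1000−444) = 38900 J.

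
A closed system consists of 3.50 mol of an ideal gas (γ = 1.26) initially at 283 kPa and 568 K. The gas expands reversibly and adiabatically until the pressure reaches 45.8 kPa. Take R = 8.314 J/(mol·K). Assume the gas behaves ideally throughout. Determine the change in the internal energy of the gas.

-19900 J

V₁ = nRT₁/P₁ = 3.50×8.314×568/283 = 58.4 L.
Adiabatic: T₂/T₁ = (P₂/P₁)^((γ−1)/γ) ⇒ T₂ = 568×(0.162)^0.206 = 390 K; V₂ = 248 L.
For an ideal gas ΔU = nCvΔT with Cv = R/(γ−1) = 32.0 J/(mol·K).
ΔU = 3.50×32.0×(390−568) = -19900 J.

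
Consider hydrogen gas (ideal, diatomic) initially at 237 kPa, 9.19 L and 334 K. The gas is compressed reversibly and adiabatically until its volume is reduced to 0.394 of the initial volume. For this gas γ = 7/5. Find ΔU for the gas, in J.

n = P₁V₁/(RT₁) = 237×9.19/(8.314×334) = 0.784 mol.
Adiabatic: TV^(γ−1) = const ⇒ T₂ = 334×(2.54)^0.400 = 485 K; PV^γ = const ⇒ P₂ = 873 kPa.
For an ideal gas ΔU = nCvΔT with Cv = (5/2)R = 20.8 J/(mol·K).
ΔU = 0.784×20.8×(485−334) = 2460 J.

2460 J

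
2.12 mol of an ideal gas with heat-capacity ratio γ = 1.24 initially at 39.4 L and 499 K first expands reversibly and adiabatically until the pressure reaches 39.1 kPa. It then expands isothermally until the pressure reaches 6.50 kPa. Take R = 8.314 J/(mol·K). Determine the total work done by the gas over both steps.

P₁ = nRT₁/V₁ = 2.12×8.314×499/39.4 = 223 kPa.
Step 1 — Adiabatic: T₂/T₁ = (P₂/P₁)^((γ−1)/γ) ⇒ T₂ = 499×(0.175)^0.194 = 356 K; V₂ = 161 L.
ΔU = nCvΔT = 2.12×34.6×(356−499) = -10500 J.
Q = 0 for an adiabatic process, so W = −ΔU = 10500 J.
State after step 1: P = 39.1 kPa, V = 161 L, T = 356 K.
Step 2 — Isothermal: T stays 356 K; PV = const ⇒ V₂ = 966 L, P₂ = 6.50 kPa.
ΔU = 0 (ideal gas, T constant).
W = nRT ln(V₂/V₁) = 2.12×8.314×356×ln(6.02) = 11300 J.
Q = ΔU + W = 11300 J.
Net over both steps: W = 21800 J, Q = 11300 J, ΔU = -10500 J.

21800 J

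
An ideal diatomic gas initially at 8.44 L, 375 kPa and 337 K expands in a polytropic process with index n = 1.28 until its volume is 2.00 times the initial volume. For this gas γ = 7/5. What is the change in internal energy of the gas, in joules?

-1400 J

n = P₁V₁/(RT₁) = 375×8.44/(8.314×337) = 1.13 mol.
Polytropic n=1.28: T₂ = T₁(V₁/V₂)^(n−1) = 337×(0.500)^0.28 = 278 K; P₂ = P₁(V₁/V₂)^n = 154 kPa.
For an ideal gas ΔU = nCvΔT with Cv = (5/2)R = 20.8 J/(mol·K).
ΔU = 1.13×20.8×(278−337) = -1400 J.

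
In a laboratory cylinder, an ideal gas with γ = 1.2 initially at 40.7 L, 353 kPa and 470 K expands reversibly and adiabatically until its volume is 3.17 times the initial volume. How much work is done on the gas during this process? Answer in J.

n = P₁V₁/(RT₁) = 353×40.7/(8.314×470) = 3.68 mol.
Adiabatic: TV^(γ−1) = const ⇒ T₂ = 470×(0.315)^0.200 = 373 K; PV^γ = const ⇒ P₂ = 88.4 kPa.
ΔU = nCvΔT = 3.68×41.6×(373−470) = -14800 J.
Q = 0 for an adiabatic process, so W = −ΔU = 14800 J.
Work done on the gas = −W_by = -14800 J.

-14800 J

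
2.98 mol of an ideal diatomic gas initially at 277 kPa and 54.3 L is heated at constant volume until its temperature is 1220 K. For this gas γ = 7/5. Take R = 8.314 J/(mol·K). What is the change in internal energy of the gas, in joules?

38000 J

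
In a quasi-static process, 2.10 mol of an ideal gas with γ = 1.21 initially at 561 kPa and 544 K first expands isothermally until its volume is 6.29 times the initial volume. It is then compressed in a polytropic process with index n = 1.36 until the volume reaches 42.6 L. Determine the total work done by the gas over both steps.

7160 J

V₁ = nRT₁/P₁ = 2.10×8.314×544/561 = 16.9 L.
Step 1 — Isothermal: T stays 544 K; PV = const ⇒ V₂ = 106 L, P₂ = 89.2 kPa.
ΔU = 0 (ideal gas, T constant).
W = nRT ln(V₂/V₁) = 2.10×8.314×544×ln(6.29) = 17500 J.
Q = ΔU + W = 17500 J.
State after step 1: P = 89.2 kPa, V = 106 L, T = 544 K.
Step 2 — Polytropic n=1.36: T₂ = T₁(V₁/V₂)^(n−1) = 544×(2.50)^0.36 = 757 K; P₂ = P₁(V₁/V₂)^n = 310 kPa.
W = (P₁V₁−P₂V₂)/(n−1) = (89.2×106−310×42.6)/0.36 = -10300 J.
ΔU = nCvΔT = 2.10×39.6×(757−544) = 17700 J.
Q = ΔU + W = 7360 J.
Net over both steps: W = 7160 J, Q = 24800 J, ΔU = 17700 J.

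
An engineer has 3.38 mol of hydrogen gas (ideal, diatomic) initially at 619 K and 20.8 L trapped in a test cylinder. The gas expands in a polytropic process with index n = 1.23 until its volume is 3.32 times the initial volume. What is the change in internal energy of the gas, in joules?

P₁ = nRT₁/V₁ = 3.38×8.314×619/20.8 = 836 kPa.
Polytropic n=1.23: T₂ = T₁(V₁/V₂)^(n−1) = 619×(0.301)^0.23 = 470 K; P₂ = P₁(V₁/V₂)^n = 191 kPa.
For an ideal gas ΔU = nCvΔT with Cv = (5/2)R = 20.8 J/(mol·K).
ΔU = 3.38×20.8×(470−619) = -10500 J.

-10500 J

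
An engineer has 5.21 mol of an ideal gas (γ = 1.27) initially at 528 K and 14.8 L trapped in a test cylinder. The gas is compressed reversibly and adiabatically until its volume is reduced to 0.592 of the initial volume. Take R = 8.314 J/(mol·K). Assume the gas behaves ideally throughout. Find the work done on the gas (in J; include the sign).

12900 J

P₁ = nRT₁/V₁ = 5.21×8.314×528/14.8 = 1550 kPa.
Adiabatic: TV^(γ−1) = const ⇒ T₂ = 528×(1.69)^0.270 = 608 K; PV^γ = const ⇒ P₂ = 3010 kPa.
ΔU = nCvΔT = 5.21×30.8×(608−528) = 12900 J.
Q = 0 for an adiabatic process, so W = −ΔU = -12900 J.
Work done on the gas = −W_by = 12900 J.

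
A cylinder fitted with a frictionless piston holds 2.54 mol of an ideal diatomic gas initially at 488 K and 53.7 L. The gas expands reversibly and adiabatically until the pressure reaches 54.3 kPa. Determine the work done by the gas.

7800 J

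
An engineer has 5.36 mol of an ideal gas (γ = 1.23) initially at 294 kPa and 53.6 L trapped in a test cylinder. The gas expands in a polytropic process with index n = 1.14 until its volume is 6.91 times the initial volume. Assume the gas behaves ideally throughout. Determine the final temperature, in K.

270 K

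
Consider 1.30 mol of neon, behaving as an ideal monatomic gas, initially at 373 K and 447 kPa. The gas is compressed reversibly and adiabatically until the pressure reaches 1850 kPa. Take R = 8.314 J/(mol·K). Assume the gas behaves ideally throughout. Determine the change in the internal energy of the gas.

4630 J

V₁ = nRT₁/P₁ = 1.30×8.314×373/447 = 9.02 L.
Adiabatic: T₂/T₁ = (P₂/P₁)^((γ−1)/γ) ⇒ T₂ = 373×(4.14)^0.400 = 658 K; V₂ = 3.85 L.
For an ideal gas ΔU = nCvΔT with Cv = (3/2)R = 12.5 J/(mol·K).
ΔU = 1.30×12.5×(658−373) = 4630 J.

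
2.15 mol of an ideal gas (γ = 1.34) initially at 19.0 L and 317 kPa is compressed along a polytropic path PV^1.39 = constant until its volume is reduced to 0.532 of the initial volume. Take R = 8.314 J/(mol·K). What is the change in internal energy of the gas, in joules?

4940 J

T₁ = P₁V₁/(nR) = 317×19.0/(2.15×8.314) = 337 K.
Polytropic n=1.39: T₂ = T₁(V₁/V₂)^(n−1) = 337×(1.88)^0.39 = 431 K; P₂ = P₁(V₁/V₂)^n = 762 kPa.
For an ideal gas ΔU = nCvΔT with Cv = R/(γ−1) = 24.5 J/(mol·K).
ΔU = 2.15×24.5×(431−337) = 4940 J.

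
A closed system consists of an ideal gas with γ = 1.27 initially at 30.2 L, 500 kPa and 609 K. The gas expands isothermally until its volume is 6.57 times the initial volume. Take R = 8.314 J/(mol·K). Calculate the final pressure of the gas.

76.1 kPa

Isothermal: T stays 609 K; PV = const ⇒ V₂ = 198 L, P₂ = 76.1 kPa.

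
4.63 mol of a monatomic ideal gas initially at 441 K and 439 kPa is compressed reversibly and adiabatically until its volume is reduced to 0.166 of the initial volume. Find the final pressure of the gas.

V₁ = nRT₁/P₁ = 4.63×8.314×441/439 = 38.7 L.
Adiabatic: TV^(γ−1) = const ⇒ T₂ = 441×(6.02)^0.667 = 1460 K; PV^γ = const ⇒ P₂ = 8760 kPa.

8760 kPa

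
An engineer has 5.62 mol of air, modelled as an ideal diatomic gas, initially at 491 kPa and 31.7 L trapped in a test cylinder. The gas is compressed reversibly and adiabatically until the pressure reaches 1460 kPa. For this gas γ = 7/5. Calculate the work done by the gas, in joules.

-14200 J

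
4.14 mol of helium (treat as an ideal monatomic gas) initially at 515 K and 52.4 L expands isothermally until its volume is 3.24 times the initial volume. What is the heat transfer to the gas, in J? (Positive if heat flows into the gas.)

P₁ = nRT₁/V₁ = 4.14×8.314×515/52.4 = 338 kPa.
Isothermal: T stays 515 K; PV = const ⇒ V₂ = 170 L, P₂ = 104 kPa.
ΔU = 0 (ideal gas, T constant).
W = nRT ln(V₂/V₁) = 4.14×8.314×515×ln(3.24) = 20800 J.
Q = ΔU + W = 20800 J.

20800 J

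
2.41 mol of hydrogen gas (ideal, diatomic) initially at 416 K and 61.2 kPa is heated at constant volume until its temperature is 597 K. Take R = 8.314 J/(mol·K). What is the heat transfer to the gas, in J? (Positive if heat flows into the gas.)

V₁ = nRT₁/P₁ = 2.41×8.314×416/61.2 = 136 L.
Isochoric: V stays 136 L; P/T = const ⇒ T₂ = 597 K, P₂ = 87.8 kPa.
W = 0 (no volume change).
ΔU = nCvΔT = 2.41×20.8×(597−416) = 9070 J.
Q = ΔU = 9070 J.

9070 J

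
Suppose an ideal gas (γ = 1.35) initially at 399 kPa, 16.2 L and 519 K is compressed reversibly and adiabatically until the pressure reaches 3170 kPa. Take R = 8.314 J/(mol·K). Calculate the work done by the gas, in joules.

-13100 J

n = P₁V₁/(RT₁) = 399×16.2/(8.314×519) = 1.50 mol.
Adiabatic: T₂/T₁ = (P₂/P₁)^((γ−1)/γ) ⇒ T₂ = 519×(7.94)^0.259 = 888 K; V₂ = 3.49 L.
ΔU = nCvΔT = 1.50×23.8×(888−519) = 13100 J.
Q = 0 for an adiabatic process, so W = −ΔU = -13100 J.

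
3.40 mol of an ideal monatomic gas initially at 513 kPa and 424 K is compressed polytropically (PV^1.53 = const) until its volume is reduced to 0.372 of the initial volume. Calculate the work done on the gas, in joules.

V₁ = nRT₁/P₁ = 3.40×8.314×424/513 = 23.4 L.
Polytropic n=1.53: T₂ = T₁(V₁/V₂)^(n−1) = 424×(2.69)^0.53 = 716 K; P₂ = P₁(V₁/V₂)^n = 2330 kPa.
W = (P₁V₁−P₂V₂)/(n−1) = (513×23.4−2330×8.69)/0.53 = -15600 J.
Work done on the gas = −W_by = 15600 J.

15600 J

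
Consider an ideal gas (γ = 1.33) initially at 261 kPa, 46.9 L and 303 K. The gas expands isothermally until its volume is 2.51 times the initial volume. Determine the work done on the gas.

n = P₁V₁/(RT₁) = 261×46.9/(8.314×303) = 4.86 mol.
Isothermal: T stays 303 K; PV = const ⇒ V₂ = 118 L, P₂ = 104 kPa.
W = nRT ln(V₂/V₁) = 4.86×8.314×303×ln(2.51) = 11300 J.
Work done on the gas = −W_by = -11300 J.

-11300 J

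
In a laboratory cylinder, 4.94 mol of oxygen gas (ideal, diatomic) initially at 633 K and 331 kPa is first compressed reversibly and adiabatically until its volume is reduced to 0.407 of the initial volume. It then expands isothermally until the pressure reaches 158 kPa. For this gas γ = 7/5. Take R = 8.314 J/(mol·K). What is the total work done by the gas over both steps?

46300 J

V₁ = nRT₁/P₁ = 4.94×8.314×633/331 = 78.5 L.
Step 1 — Adiabatic: TV^(γ−1) = const ⇒ T₂ = 633×(2.46)^0.400 = 907 K; PV^γ = const ⇒ P₂ = 1170 kPa.
ΔU = nCvΔT = 4.94×20.8×(907−633) = 28100 J.
Q = 0 for an adiabatic process, so W = −ΔU = -28100 J.
State after step 1: P = 1170 kPa, V = 32.0 L, T = 907 K.
Step 2 — Isothermal: T stays 907 K; PV = const ⇒ V₂ = 236 L, P₂ = 158 kPa.
ΔU = 0 (ideal gas, T constant).
W = nRT ln(V₂/V₁) = 4.94×8.314×907×ln(7.37) = 74400 J.
Q = ΔU + W = 74400 J.
Net over both steps: W = 46300 J, Q = 74400 J, ΔU = 28100 J.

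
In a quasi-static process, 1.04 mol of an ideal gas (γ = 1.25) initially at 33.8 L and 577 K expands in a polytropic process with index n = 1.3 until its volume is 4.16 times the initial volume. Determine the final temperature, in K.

376 K

P₁ = nRT₁/V₁ = 1.04×8.314×577/33.8 = 148 kPa.
Polytropic n=1.3: T₂ = T₁(V₁/V₂)^(n−1) = 577×(0.240)^0.30 = 376 K; P₂ = P₁(V₁/V₂)^n = 23.1 kPa.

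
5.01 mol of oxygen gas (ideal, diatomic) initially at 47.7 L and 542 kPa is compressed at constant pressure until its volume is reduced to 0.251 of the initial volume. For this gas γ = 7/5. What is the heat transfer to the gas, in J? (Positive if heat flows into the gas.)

T₁ = P₁V₁/(nR) = 542×47.7/(5.01×8.314) = 621 K.
Isobaric: P stays 542 kPa; V/T = const ⇒ T₂ = 156 K, V₂ = 12.0 L.
W = PΔV = 542×(12.0−47.7) kPa·L = -19400 J.
ΔU = nCvΔT = 5.01×20.8×(156−621) = -48400 J.
Q = ΔU + W = nCpΔT = -67800 J.

-67800 J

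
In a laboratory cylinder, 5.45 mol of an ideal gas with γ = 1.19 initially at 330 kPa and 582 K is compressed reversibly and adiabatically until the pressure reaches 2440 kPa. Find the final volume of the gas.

14.9 L

V₁ = nRT₁/P₁ = 5.45×8.314×582/330 = 79.9 L.
Adiabatic: T₂/T₁ = (P₂/P₁)^((γ−1)/γ) ⇒ T₂ = 582×(7.39)^0.160 = 801 K; V₂ = 14.9 L.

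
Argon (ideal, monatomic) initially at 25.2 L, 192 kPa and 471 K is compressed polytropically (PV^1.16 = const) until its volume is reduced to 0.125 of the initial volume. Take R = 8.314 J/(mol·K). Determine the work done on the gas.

11900 J

n = P₁V₁/(RT₁) = 192×25.2/(8.314×471) = 1.24 mol.
Polytropic n=1.16: T₂ = T₁(V₁/V₂)^(n−1) = 471×(8.00)^0.16 = 657 K; P₂ = P₁(V₁/V₂)^n = 2140 kPa.
W = (P₁V₁−P₂V₂)/(n−1) = (192×25.2−2140×3.15)/0.16 = -11900 J.
Work done on the gas = −W_by = 11900 J.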